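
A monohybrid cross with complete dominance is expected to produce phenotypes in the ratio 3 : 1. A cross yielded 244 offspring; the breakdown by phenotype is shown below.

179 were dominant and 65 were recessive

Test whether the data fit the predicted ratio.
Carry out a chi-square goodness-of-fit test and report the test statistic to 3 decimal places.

0.350

Ratio total = 4. Expected counts: 244×3/4 = 183, 244×1/4 = 61.
dominant: (179 − 183)²/183 = 16/183 = 0.0874
recessive: (65 − 61)²/61 = 16/61 = 0.2623
Sum = 0.350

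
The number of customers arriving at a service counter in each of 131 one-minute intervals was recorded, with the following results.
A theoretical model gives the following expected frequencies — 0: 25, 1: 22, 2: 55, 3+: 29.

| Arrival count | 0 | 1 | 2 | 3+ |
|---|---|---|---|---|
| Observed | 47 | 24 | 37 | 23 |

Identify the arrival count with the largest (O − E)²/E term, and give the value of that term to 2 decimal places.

cat         O        E   (O−E)²/E
0          47       25     19.360
1          24       22      0.182
2          37       55      5.891
3+         23       29      1.241
The largest term is for 0: 19.36.

0, 19.36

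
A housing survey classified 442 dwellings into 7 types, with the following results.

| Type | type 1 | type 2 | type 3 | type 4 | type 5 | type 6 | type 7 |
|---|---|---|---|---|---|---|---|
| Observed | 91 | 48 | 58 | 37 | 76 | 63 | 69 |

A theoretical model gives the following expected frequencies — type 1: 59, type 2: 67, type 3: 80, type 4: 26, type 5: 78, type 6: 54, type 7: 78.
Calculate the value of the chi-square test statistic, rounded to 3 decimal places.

36.038

type 1: (91 − 59)²/59 = 1024/59 = 17.3559
type 2: (48 − 67)²/67 = 361/67 = 5.3881
type 3: (58 − 80)²/80 = 484/80 = 6.0500
type 4: (37 − 26)²/26 = 121/26 = 4.6538
type 5: (76 − 78)²/78 = 4/78 = 0.0513
type 6: (63 − 54)²/54 = 81/54 = 1.5000
type 7: (69 − 78)²/78 = 81/78 = 1.0385
Sum = 36.038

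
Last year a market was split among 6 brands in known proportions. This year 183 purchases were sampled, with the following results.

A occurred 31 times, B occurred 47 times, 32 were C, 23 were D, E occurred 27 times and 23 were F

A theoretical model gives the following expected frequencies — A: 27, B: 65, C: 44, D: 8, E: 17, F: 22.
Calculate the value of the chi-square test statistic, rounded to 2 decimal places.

χ² = (31−27)²/27 + (47−65)²/65 + (32−44)²/44 + (23−8)²/8 + (27−17)²/17 + (23−22)²/22
   = 0.593 + 4.985 + 3.273 + 28.125 + 5.882 + 0.045
Sum = 42.90

42.90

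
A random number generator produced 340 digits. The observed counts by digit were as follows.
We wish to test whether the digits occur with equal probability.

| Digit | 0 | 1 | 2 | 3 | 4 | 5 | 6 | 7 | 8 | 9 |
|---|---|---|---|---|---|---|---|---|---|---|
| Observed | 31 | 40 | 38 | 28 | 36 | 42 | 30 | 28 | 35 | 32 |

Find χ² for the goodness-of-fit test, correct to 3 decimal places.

6.529

Expected count for each of the 10 categories: 340/10 = 34.
0: (31 − 34)²/34 = 9/34 = 0.2647
1: (40 − 34)²/34 = 36/34 = 1.0588
2: (38 − 34)²/34 = 16/34 = 0.4706
3: (28 − 34)²/34 = 36/34 = 1.0588
4: (36 − 34)²/34 = 4/34 = 0.1176
5: (42 − 34)²/34 = 64/34 = 1.8824
6: (30 − 34)²/34 = 16/34 = 0.4706
7: (28 − 34)²/34 = 36/34 = 1.0588
8: (35 − 34)²/34 = 1/34 = 0.0294
9: (32 − 34)²/34 = 4/34 = 0.1176
Sum = 6.529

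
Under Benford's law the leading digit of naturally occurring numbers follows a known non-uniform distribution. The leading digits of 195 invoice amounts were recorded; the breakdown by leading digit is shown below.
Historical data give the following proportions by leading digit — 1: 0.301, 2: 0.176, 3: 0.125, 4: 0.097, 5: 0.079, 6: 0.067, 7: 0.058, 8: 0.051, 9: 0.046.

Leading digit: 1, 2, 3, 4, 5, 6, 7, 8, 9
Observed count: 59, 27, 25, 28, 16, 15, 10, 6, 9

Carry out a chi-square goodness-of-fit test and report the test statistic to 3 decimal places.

Expected counts E_i = n·p_i: 195×0.301 = 58.695, 195×0.176 = 34.32, 195×0.125 = 24.375, 195×0.097 = 18.915, 195×0.079 = 15.405, 195×0.067 = 13.065, 195×0.058 = 11.31, 195×0.051 = 9.945, 195×0.046 = 8.97.
χ² = (59−58.695)²/58.695 + (27−34.32)²/34.32 + (25−24.375)²/24.375 + (28−18.915)²/18.915 + (16−15.405)²/15.405 + (15−13.065)²/13.065 + (10−11.31)²/11.31 + (6−9.945)²/9.945 + (9−8.97)²/8.97
   = 0.0016 + 1.5613 + 0.0160 + 4.3636 + 0.0230 + 0.2866 + 0.1517 + 1.5649 + 0.0001
Sum = 7.969

7.969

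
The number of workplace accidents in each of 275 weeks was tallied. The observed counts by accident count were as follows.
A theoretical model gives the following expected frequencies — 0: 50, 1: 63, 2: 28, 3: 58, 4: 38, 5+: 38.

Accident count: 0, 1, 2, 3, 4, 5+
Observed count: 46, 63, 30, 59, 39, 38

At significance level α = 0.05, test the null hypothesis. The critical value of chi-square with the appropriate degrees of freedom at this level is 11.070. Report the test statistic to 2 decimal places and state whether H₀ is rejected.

0.51; do not reject

cat         O        E   (O−E)²/E
0          46       50      0.320
1          63       63      0.000
2          30       28      0.143
3          59       58      0.017
4          39       38      0.026
5+         38       38      0.000
Sum = 0.51
df = 5. Since 0.51 < 11.070, we do not reject H₀.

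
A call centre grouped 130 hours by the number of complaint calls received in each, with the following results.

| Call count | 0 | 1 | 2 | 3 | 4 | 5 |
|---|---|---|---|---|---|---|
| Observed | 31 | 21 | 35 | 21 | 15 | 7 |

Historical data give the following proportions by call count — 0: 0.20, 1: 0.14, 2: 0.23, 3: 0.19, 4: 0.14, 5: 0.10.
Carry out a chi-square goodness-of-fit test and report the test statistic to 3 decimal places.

6.148

Expected counts E_i = n·p_i: 130×0.20 = 26, 130×0.14 = 18.2, 130×0.23 = 29.9, 130×0.19 = 24.7, 130×0.14 = 18.2, 130×0.10 = 13.
χ² = (31−26)²/26 + (21−18.2)²/18.2 + (35−29.9)²/29.9 + (21−24.7)²/24.7 + (15−18.2)²/18.2 + (7−13)²/13
   = 0.9615 + 0.4308 + 0.8699 + 0.5543 + 0.5626 + 2.7692
Sum = 6.148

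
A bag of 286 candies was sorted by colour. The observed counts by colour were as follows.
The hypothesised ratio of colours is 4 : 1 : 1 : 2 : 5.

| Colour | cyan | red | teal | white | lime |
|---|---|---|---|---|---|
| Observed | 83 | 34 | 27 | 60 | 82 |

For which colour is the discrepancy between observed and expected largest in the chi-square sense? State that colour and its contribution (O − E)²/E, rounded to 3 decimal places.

Ratio total = 13. Expected counts: 286×4/13 = 88, 286×1/13 = 22, 286×1/13 = 22, 286×2/13 = 44, 286×5/13 = 110.
cyan: (83 − 88)²/88 = 25/88 = 0.2841
red: (34 − 22)²/22 = 144/22 = 6.5455
teal: (27 − 22)²/22 = 25/22 = 1.1364
white: (60 − 44)²/44 = 256/44 = 5.8182
lime: (82 − 110)²/110 = 784/110 = 7.1273
The largest term is for lime: 7.127.

lime, 7.127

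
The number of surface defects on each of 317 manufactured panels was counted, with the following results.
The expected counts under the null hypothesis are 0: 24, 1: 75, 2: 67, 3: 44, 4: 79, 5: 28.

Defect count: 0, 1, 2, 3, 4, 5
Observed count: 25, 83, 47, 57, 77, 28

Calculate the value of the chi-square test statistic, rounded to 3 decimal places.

χ² = (25−24)²/24 + (83−75)²/75 + (47−67)²/67 + (57−44)²/44 + (77−79)²/79 + (28−28)²/28
   = 0.0417 + 0.8533 + 5.9701 + 3.8409 + 0.0506 + 0.0000
Sum = 10.757

10.757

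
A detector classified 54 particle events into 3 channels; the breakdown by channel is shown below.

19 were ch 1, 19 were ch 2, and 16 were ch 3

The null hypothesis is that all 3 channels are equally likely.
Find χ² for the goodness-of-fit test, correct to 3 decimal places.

0.333

Expected count for each of the 3 categories: 54/3 = 18.
χ² = (19−18)²/18 + (19−18)²/18 + (16−18)²/18
   = 0.0556 + 0.0556 + 0.2222
Sum = 0.333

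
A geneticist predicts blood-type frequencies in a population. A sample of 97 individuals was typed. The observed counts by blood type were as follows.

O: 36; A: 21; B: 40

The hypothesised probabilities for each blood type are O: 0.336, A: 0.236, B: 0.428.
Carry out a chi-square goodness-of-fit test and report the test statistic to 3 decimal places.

Expected counts E_i = n·p_i: 97×0.336 = 32.592, 97×0.236 = 22.892, 97×0.428 = 41.516.
cat         O        E   (O−E)²/E
O          36   32.592     0.3564
A          21   22.892     0.1564
B          40   41.516     0.0554
Sum = 0.568

0.568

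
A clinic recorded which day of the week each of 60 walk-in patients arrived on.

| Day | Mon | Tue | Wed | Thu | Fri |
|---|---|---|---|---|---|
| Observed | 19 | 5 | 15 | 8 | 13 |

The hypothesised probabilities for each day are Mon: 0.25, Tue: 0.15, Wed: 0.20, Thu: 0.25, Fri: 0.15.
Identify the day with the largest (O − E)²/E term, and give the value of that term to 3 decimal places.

Expected counts E_i = n·p_i: 60×0.25 = 15, 60×0.15 = 9, 60×0.20 = 12, 60×0.25 = 15, 60×0.15 = 9.
Mon: (19 − 15)²/15 = 16/15 = 1.0667
Tue: (5 − 9)²/9 = 16/9 = 1.7778
Wed: (15 − 12)²/12 = 9/12 = 0.7500
Thu: (8 − 15)²/15 = 49/15 = 3.2667
Fri: (13 − 9)²/9 = 16/9 = 1.7778
The largest term is for Thu: 3.267.

Thu, 3.267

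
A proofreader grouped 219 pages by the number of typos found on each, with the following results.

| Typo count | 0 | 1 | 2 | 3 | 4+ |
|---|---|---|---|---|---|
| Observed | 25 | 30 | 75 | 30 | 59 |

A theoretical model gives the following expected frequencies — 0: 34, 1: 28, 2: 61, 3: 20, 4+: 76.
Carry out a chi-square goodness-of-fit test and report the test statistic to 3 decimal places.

14.541

cat         O        E   (O−E)²/E
0          25       34     2.3824
1          30       28     0.1429
2          75       61     3.2131
3          30       20     5.0000
4+         59       76     3.8026
Sum = 14.541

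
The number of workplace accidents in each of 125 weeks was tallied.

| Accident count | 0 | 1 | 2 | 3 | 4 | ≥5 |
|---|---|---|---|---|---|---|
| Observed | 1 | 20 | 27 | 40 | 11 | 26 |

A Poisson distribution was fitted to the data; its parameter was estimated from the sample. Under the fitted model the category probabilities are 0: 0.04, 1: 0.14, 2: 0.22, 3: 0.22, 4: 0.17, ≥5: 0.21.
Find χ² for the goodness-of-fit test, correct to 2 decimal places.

14.19

Expected counts E_i = n·p_i: 125×0.04 = 5, 125×0.14 = 17.5, 125×0.22 = 27.5, 125×0.22 = 27.5, 125×0.17 = 21.25, 125×0.21 = 26.25.
0: (1 − 5)²/5 = 16/5 = 3.200
1: (20 − 17.5)²/17.5 = 6.25/17.5 = 0.357
2: (27 − 27.5)²/27.5 = 0.25/27.5 = 0.009
3: (40 − 27.5)²/27.5 = 156.25/27.5 = 5.682
4: (11 − 21.25)²/21.25 = 105.0625/21.25 = 4.944
≥5: (26 − 26.25)²/26.25 = 0.0625/26.25 = 0.002
Sum = 14.19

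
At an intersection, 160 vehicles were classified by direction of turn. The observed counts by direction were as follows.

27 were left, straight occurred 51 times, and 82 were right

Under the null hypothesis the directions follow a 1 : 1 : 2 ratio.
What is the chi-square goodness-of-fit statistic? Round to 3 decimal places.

Ratio total = 4. Expected counts: 160×1/4 = 40, 160×1/4 = 40, 160×2/4 = 80.
cat           O        E   (O−E)²/E
left         27       40     4.2250
straight     51       40     3.0250
right        82       80     0.0500
Sum = 7.300

7.300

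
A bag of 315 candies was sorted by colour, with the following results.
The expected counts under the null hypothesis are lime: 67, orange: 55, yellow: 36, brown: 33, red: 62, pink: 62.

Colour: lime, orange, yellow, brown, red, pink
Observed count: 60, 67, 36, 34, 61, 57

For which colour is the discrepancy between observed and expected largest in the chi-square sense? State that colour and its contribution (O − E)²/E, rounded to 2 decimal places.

lime: (60 − 67)²/67 = 49/67 = 0.731
orange: (67 − 55)²/55 = 144/55 = 2.618
yellow: (36 − 36)²/36 = 0/36 = 0.000
brown: (34 − 33)²/33 = 1/33 = 0.030
red: (61 − 62)²/62 = 1/62 = 0.016
pink: (57 − 62)²/62 = 25/62 = 0.403
The largest term is for orange: 2.62.

orange, 2.62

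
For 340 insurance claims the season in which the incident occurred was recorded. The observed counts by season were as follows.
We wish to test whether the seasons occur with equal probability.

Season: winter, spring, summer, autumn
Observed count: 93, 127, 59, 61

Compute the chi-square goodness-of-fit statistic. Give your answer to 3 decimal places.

Expected count for each of the 4 categories: 340/4 = 85.
winter: (93 − 85)²/85 = 64/85 = 0.7529
spring: (127 − 85)²/85 = 1764/85 = 20.7529
summer: (59 − 85)²/85 = 676/85 = 7.9529
autumn: (61 − 85)²/85 = 576/85 = 6.7765
Sum = 36.235

36.235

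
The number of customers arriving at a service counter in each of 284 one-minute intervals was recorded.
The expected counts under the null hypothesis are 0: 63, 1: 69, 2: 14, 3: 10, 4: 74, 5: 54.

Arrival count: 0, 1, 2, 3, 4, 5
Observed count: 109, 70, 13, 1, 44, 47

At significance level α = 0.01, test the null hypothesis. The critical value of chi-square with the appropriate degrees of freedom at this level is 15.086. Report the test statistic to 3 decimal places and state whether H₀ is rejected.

54.843; reject

χ² = (109−63)²/63 + (70−69)²/69 + (13−14)²/14 + (1−10)²/10 + (44−74)²/74 + (47−54)²/54
   = 33.5873 + 0.0145 + 0.0714 + 8.1000 + 12.1622 + 0.9074
Sum = 54.843
df = 5. Since 54.843 > 15.086, we reject H₀.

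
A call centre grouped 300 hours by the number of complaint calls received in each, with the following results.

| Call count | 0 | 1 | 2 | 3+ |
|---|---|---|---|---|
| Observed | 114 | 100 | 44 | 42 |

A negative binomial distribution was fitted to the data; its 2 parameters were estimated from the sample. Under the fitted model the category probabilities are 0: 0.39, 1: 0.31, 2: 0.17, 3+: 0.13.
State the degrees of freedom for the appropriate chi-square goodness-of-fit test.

There are k = 4 categories and 2 parameters estimated from the data, so df = 4 − 1 − 2 = 1.

1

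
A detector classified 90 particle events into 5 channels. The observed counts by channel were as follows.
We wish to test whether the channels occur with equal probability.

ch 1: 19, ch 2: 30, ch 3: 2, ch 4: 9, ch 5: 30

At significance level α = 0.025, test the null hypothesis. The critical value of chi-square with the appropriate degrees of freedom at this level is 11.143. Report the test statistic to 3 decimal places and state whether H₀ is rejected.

34.778; reject

Expected count for each of the 5 categories: 90/5 = 18.
cat         O        E   (O−E)²/E
ch 1       19       18     0.0556
ch 2       30       18     8.0000
ch 3        2       18    14.2222
ch 4        9       18     4.5000
ch 5       30       18     8.0000
Sum = 34.778
df = 4. Since 34.778 > 11.143, we reject H₀.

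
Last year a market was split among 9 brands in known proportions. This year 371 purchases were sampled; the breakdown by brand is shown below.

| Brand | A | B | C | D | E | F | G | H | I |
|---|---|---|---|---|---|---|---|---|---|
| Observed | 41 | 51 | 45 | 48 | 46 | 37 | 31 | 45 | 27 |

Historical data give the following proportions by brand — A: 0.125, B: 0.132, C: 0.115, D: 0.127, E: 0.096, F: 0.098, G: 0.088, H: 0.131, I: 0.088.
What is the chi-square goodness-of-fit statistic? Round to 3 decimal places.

Expected counts E_i = n·p_i: 371×0.125 = 46.375, 371×0.132 = 48.972, 371×0.115 = 42.665, 371×0.127 = 47.117, 371×0.096 = 35.616, 371×0.098 = 36.358, 371×0.088 = 32.648, 371×0.131 = 48.601, 371×0.088 = 32.648.
χ² = (41−46.375)²/46.375 + (51−48.972)²/48.972 + (45−42.665)²/42.665 + (48−47.117)²/47.117 + (46−35.616)²/35.616 + (37−36.358)²/36.358 + (31−32.648)²/32.648 + (45−48.601)²/48.601 + (27−32.648)²/32.648
   = 0.6230 + 0.0840 + 0.1278 + 0.0165 + 3.0275 + 0.0113 + 0.0832 + 0.2668 + 0.9771
Sum = 5.217

5.217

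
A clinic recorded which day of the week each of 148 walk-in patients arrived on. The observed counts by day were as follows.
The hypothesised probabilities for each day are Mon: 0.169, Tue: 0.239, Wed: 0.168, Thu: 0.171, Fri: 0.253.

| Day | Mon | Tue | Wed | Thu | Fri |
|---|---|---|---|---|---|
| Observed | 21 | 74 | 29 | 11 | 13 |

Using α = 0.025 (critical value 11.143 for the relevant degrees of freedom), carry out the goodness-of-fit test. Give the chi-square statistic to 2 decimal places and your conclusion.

Expected counts E_i = n·p_i: 148×0.169 = 25.012, 148×0.239 = 35.372, 148×0.168 = 24.864, 148×0.171 = 25.308, 148×0.253 = 37.444.
Mon: (21 − 25.012)²/25.012 = 16.096144/25.012 = 0.644
Tue: (74 − 35.372)²/35.372 = 1492.122384/35.372 = 42.184
Wed: (29 − 24.864)²/24.864 = 17.106496/24.864 = 0.688
Thu: (11 − 25.308)²/25.308 = 204.718864/25.308 = 8.089
Fri: (13 − 37.444)²/37.444 = 597.509136/37.444 = 15.957
Sum = 67.56
df = 4. Since 67.56 > 11.143, we reject H₀.

67.56; reject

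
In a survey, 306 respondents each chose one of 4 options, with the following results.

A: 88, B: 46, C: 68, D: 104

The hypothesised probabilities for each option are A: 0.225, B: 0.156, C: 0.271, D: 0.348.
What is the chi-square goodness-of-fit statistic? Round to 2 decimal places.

8.13

Expected counts E_i = n·p_i: 306×0.225 = 68.85, 306×0.156 = 47.736, 306×0.271 = 82.926, 306×0.348 = 106.488.
A: (88 − 68.85)²/68.85 = 366.7225/68.85 = 5.326
B: (46 − 47.736)²/47.736 = 3.013696/47.736 = 0.063
C: (68 − 82.926)²/82.926 = 222.785476/82.926 = 2.687
D: (104 − 106.488)²/106.488 = 6.190144/106.488 = 0.058
Sum = 8.13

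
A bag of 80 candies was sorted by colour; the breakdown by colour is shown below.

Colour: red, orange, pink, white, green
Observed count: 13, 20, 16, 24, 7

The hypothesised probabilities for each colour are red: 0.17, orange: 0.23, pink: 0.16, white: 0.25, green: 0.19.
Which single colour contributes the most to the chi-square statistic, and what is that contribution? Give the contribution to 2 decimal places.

Expected counts E_i = n·p_i: 80×0.17 = 13.6, 80×0.23 = 18.4, 80×0.16 = 12.8, 80×0.25 = 20, 80×0.19 = 15.2.
χ² = (13−13.6)²/13.6 + (20−18.4)²/18.4 + (16−12.8)²/12.8 + (24−20)²/20 + (7−15.2)²/15.2
   = 0.026 + 0.139 + 0.800 + 0.800 + 4.424
The largest term is for green: 4.42.

green, 4.42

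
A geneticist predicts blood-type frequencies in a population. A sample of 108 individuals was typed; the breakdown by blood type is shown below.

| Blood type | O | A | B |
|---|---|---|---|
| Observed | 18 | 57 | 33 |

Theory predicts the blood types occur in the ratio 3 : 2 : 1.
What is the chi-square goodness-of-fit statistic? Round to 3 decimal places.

Ratio total = 6. Expected counts: 108×3/6 = 54, 108×2/6 = 36, 108×1/6 = 18.
χ² = (18−54)²/54 + (57−36)²/36 + (33−18)²/18
   = 24.0000 + 12.2500 + 12.5000
Sum = 48.750

48.750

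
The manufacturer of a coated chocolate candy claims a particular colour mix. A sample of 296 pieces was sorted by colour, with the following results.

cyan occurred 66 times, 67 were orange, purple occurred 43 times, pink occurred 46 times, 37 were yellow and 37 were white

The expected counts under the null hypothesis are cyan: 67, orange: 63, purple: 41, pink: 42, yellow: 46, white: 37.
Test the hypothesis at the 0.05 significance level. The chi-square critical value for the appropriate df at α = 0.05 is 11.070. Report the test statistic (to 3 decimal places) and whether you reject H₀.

2.508; do not reject

cat         O        E   (O−E)²/E
cyan       66       67     0.0149
orange     67       63     0.2540
purple     43       41     0.0976
pink       46       42     0.3810
yellow     37       46     1.7609
white      37       37     0.0000
Sum = 2.508
df = 5. Since 2.508 < 11.070, we do not reject H₀.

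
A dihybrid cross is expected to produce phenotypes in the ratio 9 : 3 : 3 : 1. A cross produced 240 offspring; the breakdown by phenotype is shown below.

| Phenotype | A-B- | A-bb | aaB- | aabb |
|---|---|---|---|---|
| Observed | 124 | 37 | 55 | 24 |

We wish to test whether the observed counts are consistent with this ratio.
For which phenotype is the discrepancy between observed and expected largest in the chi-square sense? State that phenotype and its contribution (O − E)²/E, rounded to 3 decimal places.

aabb, 5.400

Ratio total = 16. Expected counts: 240×9/16 = 135, 240×3/16 = 45, 240×3/16 = 45, 240×1/16 = 15.
cat         O        E   (O−E)²/E
A-B-      124      135     0.8963
A-bb       37       45     1.4222
aaB-       55       45     2.2222
aabb       24       15     5.4000
The largest term is for aabb: 5.400.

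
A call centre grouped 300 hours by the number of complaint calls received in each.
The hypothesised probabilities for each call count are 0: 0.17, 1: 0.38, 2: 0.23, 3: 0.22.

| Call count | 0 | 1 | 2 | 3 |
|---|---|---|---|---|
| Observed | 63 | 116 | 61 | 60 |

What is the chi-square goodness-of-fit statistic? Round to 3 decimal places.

4.332

Expected counts E_i = n·p_i: 300×0.17 = 51, 300×0.38 = 114, 300×0.23 = 69, 300×0.22 = 66.
cat         O        E   (O−E)²/E
0          63       51     2.8235
1         116      114     0.0351
2          61       69     0.9275
3          60       66     0.5455
Sum = 4.332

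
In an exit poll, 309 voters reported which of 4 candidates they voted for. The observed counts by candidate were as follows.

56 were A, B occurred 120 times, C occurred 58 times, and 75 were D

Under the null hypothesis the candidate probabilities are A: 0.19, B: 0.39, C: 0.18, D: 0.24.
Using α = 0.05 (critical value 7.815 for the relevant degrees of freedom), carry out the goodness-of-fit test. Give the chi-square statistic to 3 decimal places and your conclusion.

Expected counts E_i = n·p_i: 309×0.19 = 58.71, 309×0.39 = 120.51, 309×0.18 = 55.62, 309×0.24 = 74.16.
χ² = (56−58.71)²/58.71 + (120−120.51)²/120.51 + (58−55.62)²/55.62 + (75−74.16)²/74.16
   = 0.1251 + 0.0022 + 0.1018 + 0.0095
Sum = 0.239
df = 3. Since 0.239 < 7.815, we do not reject H₀.

0.239; do not reject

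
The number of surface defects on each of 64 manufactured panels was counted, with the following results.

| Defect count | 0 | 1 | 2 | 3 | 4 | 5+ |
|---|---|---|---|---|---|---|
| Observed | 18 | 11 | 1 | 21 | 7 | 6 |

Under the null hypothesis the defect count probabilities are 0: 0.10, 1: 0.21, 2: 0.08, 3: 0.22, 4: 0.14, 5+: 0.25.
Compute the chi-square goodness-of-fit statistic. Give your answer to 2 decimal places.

34.86

Expected counts E_i = n·p_i: 64×0.10 = 6.4, 64×0.21 = 13.44, 64×0.08 = 5.12, 64×0.22 = 14.08, 64×0.14 = 8.96, 64×0.25 = 16.
0: (18 − 6.4)²/6.4 = 134.56/6.4 = 21.025
1: (11 − 13.44)²/13.44 = 5.9536/13.44 = 0.443
2: (1 − 5.12)²/5.12 = 16.9744/5.12 = 3.315
3: (21 − 14.08)²/14.08 = 47.8864/14.08 = 3.401
4: (7 − 8.96)²/8.96 = 3.8416/8.96 = 0.429
5+: (6 − 16)²/16 = 100/16 = 6.250
Sum = 34.86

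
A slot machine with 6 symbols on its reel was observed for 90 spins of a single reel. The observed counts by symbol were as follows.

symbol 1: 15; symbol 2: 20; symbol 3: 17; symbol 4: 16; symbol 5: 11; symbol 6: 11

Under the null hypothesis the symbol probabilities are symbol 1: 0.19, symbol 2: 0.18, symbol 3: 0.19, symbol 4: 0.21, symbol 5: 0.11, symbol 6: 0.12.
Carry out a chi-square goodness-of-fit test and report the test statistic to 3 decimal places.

Expected counts E_i = n·p_i: 90×0.19 = 17.1, 90×0.18 = 16.2, 90×0.19 = 17.1, 90×0.21 = 18.9, 90×0.11 = 9.9, 90×0.12 = 10.8.
cat           O        E   (O−E)²/E
symbol 1     15     17.1     0.2579
symbol 2     20     16.2     0.8914
symbol 3     17     17.1     0.0006
symbol 4     16     18.9     0.4450
symbol 5     11      9.9     0.1222
symbol 6     11     10.8     0.0037
Sum = 1.721

1.721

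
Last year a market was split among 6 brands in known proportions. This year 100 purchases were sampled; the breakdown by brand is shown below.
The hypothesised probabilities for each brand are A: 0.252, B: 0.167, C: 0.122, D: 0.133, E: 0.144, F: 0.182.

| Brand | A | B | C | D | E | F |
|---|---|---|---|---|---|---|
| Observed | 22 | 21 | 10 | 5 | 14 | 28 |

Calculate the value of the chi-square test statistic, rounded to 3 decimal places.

12.378

Expected counts E_i = n·p_i: 100×0.252 = 25.2, 100×0.167 = 16.7, 100×0.122 = 12.2, 100×0.133 = 13.3, 100×0.144 = 14.4, 100×0.182 = 18.2.
cat         O        E   (O−E)²/E
A          22     25.2     0.4063
B          21     16.7     1.1072
C          10     12.2     0.3967
D           5     13.3     5.1797
E          14     14.4     0.0111
F          28     18.2     5.2769
Sum = 12.378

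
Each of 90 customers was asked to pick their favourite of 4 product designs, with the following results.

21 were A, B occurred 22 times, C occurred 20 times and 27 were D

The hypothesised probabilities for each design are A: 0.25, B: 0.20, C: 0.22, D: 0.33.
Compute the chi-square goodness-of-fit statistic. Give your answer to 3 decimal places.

1.236

Expected counts E_i = n·p_i: 90×0.25 = 22.5, 90×0.20 = 18, 90×0.22 = 19.8, 90×0.33 = 29.7.
A: (21 − 22.5)²/22.5 = 2.25/22.5 = 0.1000
B: (22 − 18)²/18 = 16/18 = 0.8889
C: (20 − 19.8)²/19.8 = 0.04/19.8 = 0.0020
D: (27 − 29.7)²/29.7 = 7.29/29.7 = 0.2455
Sum = 1.236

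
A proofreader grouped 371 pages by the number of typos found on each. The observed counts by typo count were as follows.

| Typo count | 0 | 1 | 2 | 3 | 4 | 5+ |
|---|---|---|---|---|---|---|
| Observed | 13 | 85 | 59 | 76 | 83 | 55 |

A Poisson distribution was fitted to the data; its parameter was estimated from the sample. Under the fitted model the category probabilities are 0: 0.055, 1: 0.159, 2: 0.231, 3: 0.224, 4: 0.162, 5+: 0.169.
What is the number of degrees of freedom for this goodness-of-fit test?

There are k = 6 categories and 1 parameter estimated from the data, so df = 6 − 1 − 1 = 4.

4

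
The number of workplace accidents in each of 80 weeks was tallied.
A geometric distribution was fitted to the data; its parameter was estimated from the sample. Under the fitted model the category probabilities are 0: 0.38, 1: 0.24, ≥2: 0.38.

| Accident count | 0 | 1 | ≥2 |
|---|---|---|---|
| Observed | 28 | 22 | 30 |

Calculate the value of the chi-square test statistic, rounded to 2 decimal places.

Expected counts E_i = n·p_i: 80×0.38 = 30.4, 80×0.24 = 19.2, 80×0.38 = 30.4.
0: (28 − 30.4)²/30.4 = 5.76/30.4 = 0.189
1: (22 − 19.2)²/19.2 = 7.84/19.2 = 0.408
≥2: (30 − 30.4)²/30.4 = 0.16/30.4 = 0.005
Sum = 0.60

0.60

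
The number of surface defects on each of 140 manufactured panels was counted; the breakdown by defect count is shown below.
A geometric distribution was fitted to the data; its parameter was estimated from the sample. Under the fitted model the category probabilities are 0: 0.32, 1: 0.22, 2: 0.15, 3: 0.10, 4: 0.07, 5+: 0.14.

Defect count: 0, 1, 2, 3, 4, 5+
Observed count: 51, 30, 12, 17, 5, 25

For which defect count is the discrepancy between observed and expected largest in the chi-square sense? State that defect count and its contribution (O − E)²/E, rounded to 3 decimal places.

2, 3.857

Expected counts E_i = n·p_i: 140×0.32 = 44.8, 140×0.22 = 30.8, 140×0.15 = 21, 140×0.10 = 14, 140×0.07 = 9.8, 140×0.14 = 19.6.
cat         O        E   (O−E)²/E
0          51     44.8     0.8580
1          30     30.8     0.0208
2          12       21     3.8571
3          17       14     0.6429
4           5      9.8     2.3510
5+         25     19.6     1.4878
The largest term is for 2: 3.857.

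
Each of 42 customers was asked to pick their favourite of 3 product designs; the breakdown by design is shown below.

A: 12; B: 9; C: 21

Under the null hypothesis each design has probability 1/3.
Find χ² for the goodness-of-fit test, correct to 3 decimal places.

Under H₀ each category has probability 1/3, so each expected count is 42/3 = 14.
χ² = (12−14)²/14 + (9−14)²/14 + (21−14)²/14
   = 0.2857 + 1.7857 + 3.5000
Sum = 5.571

5.571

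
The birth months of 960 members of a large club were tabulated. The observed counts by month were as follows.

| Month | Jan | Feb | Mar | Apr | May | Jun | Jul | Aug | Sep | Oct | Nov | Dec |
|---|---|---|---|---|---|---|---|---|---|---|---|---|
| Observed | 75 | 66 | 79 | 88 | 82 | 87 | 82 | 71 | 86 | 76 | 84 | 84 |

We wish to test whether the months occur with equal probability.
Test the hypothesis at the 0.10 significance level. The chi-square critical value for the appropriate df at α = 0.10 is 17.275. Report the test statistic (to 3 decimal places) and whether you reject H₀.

Expected count for each of the 12 categories: 960/12 = 80.
χ² = (75−80)²/80 + (66−80)²/80 + (79−80)²/80 + (88−80)²/80 + (82−80)²/80 + (87−80)²/80 + (82−80)²/80 + (71−80)²/80 + (86−80)²/80 + (76−80)²/80 + (84−80)²/80 + (84−80)²/80
   = 0.3125 + 2.4500 + 0.0125 + 0.8000 + 0.0500 + 0.6125 + 0.0500 + 1.0125 + 0.4500 + 0.2000 + 0.2000 + 0.2000
Sum = 6.350
df = 11. Since 6.350 < 17.275, we do not reject H₀.

6.350; do not reject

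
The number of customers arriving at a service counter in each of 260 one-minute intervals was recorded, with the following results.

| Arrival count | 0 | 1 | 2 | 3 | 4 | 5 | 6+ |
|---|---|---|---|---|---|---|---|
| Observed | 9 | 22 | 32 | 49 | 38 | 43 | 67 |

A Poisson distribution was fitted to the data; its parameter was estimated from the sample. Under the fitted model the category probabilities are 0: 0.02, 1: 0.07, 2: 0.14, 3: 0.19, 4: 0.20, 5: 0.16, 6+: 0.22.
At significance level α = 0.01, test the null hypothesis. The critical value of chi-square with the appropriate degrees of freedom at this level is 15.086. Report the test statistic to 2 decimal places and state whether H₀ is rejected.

Expected counts E_i = n·p_i: 260×0.02 = 5.2, 260×0.07 = 18.2, 260×0.14 = 36.4, 260×0.19 = 49.4, 260×0.20 = 52, 260×0.16 = 41.6, 260×0.22 = 57.2.
χ² = (9−5.2)²/5.2 + (22−18.2)²/18.2 + (32−36.4)²/36.4 + (49−49.4)²/49.4 + (38−52)²/52 + (43−41.6)²/41.6 + (67−57.2)²/57.2
   = 2.777 + 0.793 + 0.532 + 0.003 + 3.769 + 0.047 + 1.679
Sum = 9.60
df = 5. Since 9.60 < 15.086, we do not reject H₀.

9.60; do not reject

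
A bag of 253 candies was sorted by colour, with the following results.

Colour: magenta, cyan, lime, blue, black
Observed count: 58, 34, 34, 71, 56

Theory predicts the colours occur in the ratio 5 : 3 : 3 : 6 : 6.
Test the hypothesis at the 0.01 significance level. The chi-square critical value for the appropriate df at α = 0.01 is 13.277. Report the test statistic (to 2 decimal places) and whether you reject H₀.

2.12; do not reject

Ratio total = 23. Expected counts: 253×5/23 = 55, 253×3/23 = 33, 253×3/23 = 33, 253×6/23 = 66, 253×6/23 = 66.
χ² = (58−55)²/55 + (34−33)²/33 + (34−33)²/33 + (71−66)²/66 + (56−66)²/66
   = 0.164 + 0.030 + 0.030 + 0.379 + 1.515
Sum = 2.12
df = 4. Since 2.12 < 13.277, we do not reject H₀.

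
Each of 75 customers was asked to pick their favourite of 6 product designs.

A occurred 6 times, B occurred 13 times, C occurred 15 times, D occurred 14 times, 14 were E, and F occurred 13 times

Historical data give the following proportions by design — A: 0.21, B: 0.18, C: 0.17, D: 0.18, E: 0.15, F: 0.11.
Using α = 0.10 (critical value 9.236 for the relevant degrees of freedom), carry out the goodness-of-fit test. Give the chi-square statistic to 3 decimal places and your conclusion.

9.877; reject

Expected counts E_i = n·p_i: 75×0.21 = 15.75, 75×0.18 = 13.5, 75×0.17 = 12.75, 75×0.18 = 13.5, 75×0.15 = 11.25, 75×0.11 = 8.25.
A: (6 − 15.75)²/15.75 = 95.0625/15.75 = 6.0357
B: (13 − 13.5)²/13.5 = 0.25/13.5 = 0.0185
C: (15 − 12.75)²/12.75 = 5.0625/12.75 = 0.3971
D: (14 − 13.5)²/13.5 = 0.25/13.5 = 0.0185
E: (14 − 11.25)²/11.25 = 7.5625/11.25 = 0.6722
F: (13 − 8.25)²/8.25 = 22.5625/8.25 = 2.7348
Sum = 9.877
df = 5. Since 9.877 > 9.236, we reject H₀.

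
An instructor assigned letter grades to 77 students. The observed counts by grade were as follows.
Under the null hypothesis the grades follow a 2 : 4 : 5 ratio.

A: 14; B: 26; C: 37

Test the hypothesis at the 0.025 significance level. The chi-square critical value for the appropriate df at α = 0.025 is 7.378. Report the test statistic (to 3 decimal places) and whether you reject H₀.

0.257; do not reject

Ratio total = 11. Expected counts: 77×2/11 = 14, 77×4/11 = 28, 77×5/11 = 35.
A: (14 − 14)²/14 = 0/14 = 0.0000
B: (26 − 28)²/28 = 4/28 = 0.1429
C: (37 − 35)²/35 = 4/35 = 0.1143
Sum = 0.257
df = 2. Since 0.257 < 7.378, we do not reject H₀.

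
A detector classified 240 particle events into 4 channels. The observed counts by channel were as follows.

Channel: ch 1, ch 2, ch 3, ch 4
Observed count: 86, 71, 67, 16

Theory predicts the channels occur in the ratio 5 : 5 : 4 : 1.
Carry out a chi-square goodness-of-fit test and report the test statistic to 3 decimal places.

Ratio total = 15. Expected counts: 240×5/15 = 80, 240×5/15 = 80, 240×4/15 = 64, 240×1/15 = 16.
cat         O        E   (O−E)²/E
ch 1       86       80     0.4500
ch 2       71       80     1.0125
ch 3       67       64     0.1406
ch 4       16       16     0.0000
Sum = 1.603

1.603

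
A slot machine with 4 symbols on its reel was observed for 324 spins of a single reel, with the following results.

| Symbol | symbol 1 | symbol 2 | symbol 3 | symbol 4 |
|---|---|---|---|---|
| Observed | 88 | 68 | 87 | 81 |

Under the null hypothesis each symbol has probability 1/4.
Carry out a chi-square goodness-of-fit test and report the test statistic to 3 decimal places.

3.136

Under H₀ each category has probability 1/4, so each expected count is 324/4 = 81.
cat           O        E   (O−E)²/E
symbol 1     88       81     0.6049
symbol 2     68       81     2.0864
symbol 3     87       81     0.4444
symbol 4     81       81     0.0000
Sum = 3.136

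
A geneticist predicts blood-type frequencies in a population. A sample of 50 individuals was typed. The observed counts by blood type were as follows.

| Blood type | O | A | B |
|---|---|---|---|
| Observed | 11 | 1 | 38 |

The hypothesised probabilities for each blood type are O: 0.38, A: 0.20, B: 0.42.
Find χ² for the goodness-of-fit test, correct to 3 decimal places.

Expected counts E_i = n·p_i: 50×0.38 = 19, 50×0.20 = 10, 50×0.42 = 21.
χ² = (11−19)²/19 + (1−10)²/10 + (38−21)²/21
   = 3.3684 + 8.1000 + 13.7619
Sum = 25.230

25.230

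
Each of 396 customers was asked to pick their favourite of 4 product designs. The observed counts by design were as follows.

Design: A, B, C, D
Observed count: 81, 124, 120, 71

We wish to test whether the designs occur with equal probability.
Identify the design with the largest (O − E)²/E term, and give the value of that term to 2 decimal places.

Under H₀ each category has probability 1/4, so each expected count is 396/4 = 99.
χ² = (81−99)²/99 + (124−99)²/99 + (120−99)²/99 + (71−99)²/99
   = 3.273 + 6.313 + 4.455 + 7.919
The largest term is for D: 7.92.

D, 7.92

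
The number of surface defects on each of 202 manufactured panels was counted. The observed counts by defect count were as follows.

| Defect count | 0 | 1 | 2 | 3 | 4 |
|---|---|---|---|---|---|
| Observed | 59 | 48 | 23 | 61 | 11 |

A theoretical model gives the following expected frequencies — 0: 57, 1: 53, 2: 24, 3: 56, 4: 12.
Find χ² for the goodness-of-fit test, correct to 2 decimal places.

1.11

cat         O        E   (O−E)²/E
0          59       57      0.070
1          48       53      0.472
2          23       24      0.042
3          61       56      0.446
4          11       12      0.083
Sum = 1.11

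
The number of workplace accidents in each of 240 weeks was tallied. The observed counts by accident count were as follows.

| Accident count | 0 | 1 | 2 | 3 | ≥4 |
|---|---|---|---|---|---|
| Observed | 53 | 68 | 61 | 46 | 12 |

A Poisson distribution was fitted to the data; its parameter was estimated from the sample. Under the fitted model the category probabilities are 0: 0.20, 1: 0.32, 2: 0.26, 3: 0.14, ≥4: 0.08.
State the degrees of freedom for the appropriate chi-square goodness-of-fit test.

There are k = 5 categories and 1 parameter estimated from the data, so df = 5 − 1 − 1 = 3.

3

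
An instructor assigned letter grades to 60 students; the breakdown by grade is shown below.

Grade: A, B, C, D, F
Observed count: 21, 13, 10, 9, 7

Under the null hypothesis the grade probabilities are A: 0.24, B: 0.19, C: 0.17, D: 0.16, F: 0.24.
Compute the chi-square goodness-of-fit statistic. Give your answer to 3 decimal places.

Expected counts E_i = n·p_i: 60×0.24 = 14.4, 60×0.19 = 11.4, 60×0.17 = 10.2, 60×0.16 = 9.6, 60×0.24 = 14.4.
χ² = (21−14.4)²/14.4 + (13−11.4)²/11.4 + (10−10.2)²/10.2 + (9−9.6)²/9.6 + (7−14.4)²/14.4
   = 3.0250 + 0.2246 + 0.0039 + 0.0375 + 3.8028
Sum = 7.094

7.094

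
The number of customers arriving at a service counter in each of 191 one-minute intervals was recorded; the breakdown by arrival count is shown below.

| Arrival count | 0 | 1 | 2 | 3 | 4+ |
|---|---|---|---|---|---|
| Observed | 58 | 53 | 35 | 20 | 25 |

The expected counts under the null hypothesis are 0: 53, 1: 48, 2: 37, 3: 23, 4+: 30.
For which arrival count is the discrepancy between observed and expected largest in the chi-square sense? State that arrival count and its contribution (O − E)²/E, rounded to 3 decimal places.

4+, 0.833

0: (58 − 53)²/53 = 25/53 = 0.4717
1: (53 − 48)²/48 = 25/48 = 0.5208
2: (35 − 37)²/37 = 4/37 = 0.1081
3: (20 − 23)²/23 = 9/23 = 0.3913
4+: (25 − 30)²/30 = 25/30 = 0.8333
The largest term is for 4+: 0.833.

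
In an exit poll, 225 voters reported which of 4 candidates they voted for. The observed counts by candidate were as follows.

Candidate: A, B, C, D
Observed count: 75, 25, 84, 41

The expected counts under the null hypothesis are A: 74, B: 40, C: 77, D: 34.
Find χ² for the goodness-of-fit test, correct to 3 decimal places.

7.716

A: (75 − 74)²/74 = 1/74 = 0.0135
B: (25 − 40)²/40 = 225/40 = 5.6250
C: (84 − 77)²/77 = 49/77 = 0.6364
D: (41 − 34)²/34 = 49/34 = 1.4412
Sum = 7.716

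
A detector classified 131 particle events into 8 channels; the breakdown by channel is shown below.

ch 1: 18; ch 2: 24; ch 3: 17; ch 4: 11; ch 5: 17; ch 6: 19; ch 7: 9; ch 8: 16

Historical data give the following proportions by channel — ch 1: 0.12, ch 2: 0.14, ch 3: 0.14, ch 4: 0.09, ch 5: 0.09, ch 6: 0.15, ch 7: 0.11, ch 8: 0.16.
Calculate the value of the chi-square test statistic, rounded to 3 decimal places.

Expected counts E_i = n·p_i: 131×0.12 = 15.72, 131×0.14 = 18.34, 131×0.14 = 18.34, 131×0.09 = 11.79, 131×0.09 = 11.79, 131×0.15 = 19.65, 131×0.11 = 14.41, 131×0.16 = 20.96.
cat         O        E   (O−E)²/E
ch 1       18    15.72     0.3307
ch 2       24    18.34     1.7468
ch 3       17    18.34     0.0979
ch 4       11    11.79     0.0529
ch 5       17    11.79     2.3023
ch 6       19    19.65     0.0215
ch 7        9    14.41     2.0311
ch 8       16    20.96     1.1737
Sum = 7.757

7.757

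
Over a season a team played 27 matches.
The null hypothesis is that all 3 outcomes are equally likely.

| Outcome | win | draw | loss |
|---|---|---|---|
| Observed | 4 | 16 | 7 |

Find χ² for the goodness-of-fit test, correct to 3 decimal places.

Expected count for each of the 3 categories: 27/3 = 9.
χ² = (4−9)²/9 + (16−9)²/9 + (7−9)²/9
   = 2.7778 + 5.4444 + 0.4444
Sum = 8.667

8.667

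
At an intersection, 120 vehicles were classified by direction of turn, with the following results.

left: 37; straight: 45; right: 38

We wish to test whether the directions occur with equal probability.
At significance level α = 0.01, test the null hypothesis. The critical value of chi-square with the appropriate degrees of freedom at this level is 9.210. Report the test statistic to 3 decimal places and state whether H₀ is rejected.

Expected count for each of the 3 categories: 120/3 = 40.
cat           O        E   (O−E)²/E
left         37       40     0.2250
straight     45       40     0.6250
right        38       40     0.1000
Sum = 0.950
df = 2. Since 0.950 < 9.210, we do not reject H₀.

0.950; do not reject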